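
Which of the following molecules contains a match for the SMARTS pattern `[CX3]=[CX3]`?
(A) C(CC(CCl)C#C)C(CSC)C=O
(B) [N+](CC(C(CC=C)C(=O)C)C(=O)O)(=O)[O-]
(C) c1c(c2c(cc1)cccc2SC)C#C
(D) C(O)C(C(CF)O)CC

B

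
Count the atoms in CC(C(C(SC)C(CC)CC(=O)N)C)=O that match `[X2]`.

1

The query [X2] means: any atom with exactly two total connections (bonds + H).
Check the 15 heavy atoms by environment: 9× C (X4) → no; 2× C (X3) → no; 2× O (X1) → no; 1× N (X3) → no; 1× S (X2) → match.
That gives 1 matching atom.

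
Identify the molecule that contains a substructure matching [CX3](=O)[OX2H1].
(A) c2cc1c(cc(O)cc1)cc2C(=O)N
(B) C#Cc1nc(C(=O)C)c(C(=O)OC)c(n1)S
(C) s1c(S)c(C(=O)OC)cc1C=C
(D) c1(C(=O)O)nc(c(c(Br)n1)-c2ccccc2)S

D

[CX3](=O)[OX2H1] describes an sp2 carbon double-bonded to O and single-bonded to an -OH oxygen (a carboxylic acid).
(A) has a primary amide (-C(=O)NH2) but the carbonyl is bonded to N, not to an -OH oxygen.
(B) has a methyl-ester group (-C(=O)OCH3) but the singly-bonded O has no H (OX2H0, not OX2H1).
(C) has a methyl-ester group (-C(=O)OCH3) but the singly-bonded O has no H (OX2H0, not OX2H1).
(D) contains a carboxylic acid group (-C(=O)OH), which satisfies every atom and bond constraint.
So the answer is (D).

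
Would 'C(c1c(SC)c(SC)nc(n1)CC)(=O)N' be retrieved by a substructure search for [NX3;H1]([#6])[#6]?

No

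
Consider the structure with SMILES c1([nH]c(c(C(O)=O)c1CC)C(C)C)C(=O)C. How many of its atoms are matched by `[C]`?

The query [C] means: uppercase C matches aliphatic (non-aromatic) carbon only.
Check the 16 heavy atoms by environment: 1× n (aromatic) → no; 4× c (aromatic) → no; 8× C → match; 3× O → no.
That gives 8 matching atoms.

8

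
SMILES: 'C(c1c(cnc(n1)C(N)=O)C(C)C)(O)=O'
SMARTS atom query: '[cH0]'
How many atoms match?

Check the 15 heavy atoms by environment: 2× n (aromatic, H0) → no; 3× c (aromatic, H0) → match; 1× c (aromatic, H1) → no; 2× C (H0) → no; 2× O (H0) → no; 1× N (H2) → no; 1× O (H1) → no; 1× C (H1) → no; 2× C (H3) → no.
That gives 3 matching atoms.

3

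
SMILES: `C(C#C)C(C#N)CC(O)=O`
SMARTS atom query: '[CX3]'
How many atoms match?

Check the 10 heavy atoms by environment: 3× C (X4) → no; 3× C (X2) → no; 1× N (X1) → no; 1× C (X3) → match; 1× O (X1) → no; 1× O (X2) → no.
That gives 1 matching atom.

1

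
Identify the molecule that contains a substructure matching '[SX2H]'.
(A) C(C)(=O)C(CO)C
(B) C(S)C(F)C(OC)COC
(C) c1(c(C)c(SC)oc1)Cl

B

[SX2H] describes an aliphatic sulfur with two connections, one being H (a thiol).
(A) has a hydroxyl group (-OH) but it is an -OH, not an -SH.
(B) contains a thiol (-SH), which satisfies every atom and bond constraint.
(C) has a methylthio ether (-SCH3) but the sulfur has H0 (bonded to two carbons), not H1.
So the answer is (B).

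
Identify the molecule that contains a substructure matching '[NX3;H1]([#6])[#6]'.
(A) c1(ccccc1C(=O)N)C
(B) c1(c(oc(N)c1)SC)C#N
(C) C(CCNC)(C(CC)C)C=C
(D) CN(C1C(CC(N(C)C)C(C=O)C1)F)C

C

[NX3;H1]([#6])[#6] describes a trivalent nitrogen with one H, bonded to two carbons (a secondary amine).
(A) has a primary amide (-C(=O)NH2) but the -C(=O)NH2 nitrogen has H2, not H1.
(B) has a primary amino group (-NH2) but the nitrogen has H2 and only one carbon neighbour.
(C) contains an N-methylamino group (-NHCH3), which satisfies every atom and bond constraint.
(D) has a dimethylamino group (-N(CH3)2) but the nitrogen has H0, not H1.
So the answer is (C).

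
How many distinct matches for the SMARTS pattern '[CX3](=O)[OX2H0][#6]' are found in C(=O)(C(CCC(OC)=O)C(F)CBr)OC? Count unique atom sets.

2

[CX3](=O)[OX2H0][#6] is the SMARTS for an ester: a carbonyl carbon bonded to an oxygen that is itself bonded to carbon (no H on that O).
The molecule carries 2 separate instances of a methyl-ester group (-C(=O)OCH3) meeting every constraint; each maps to a distinct set of atoms, giving 2 matches.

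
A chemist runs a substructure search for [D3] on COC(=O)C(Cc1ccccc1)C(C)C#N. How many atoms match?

4

The query [D3] means: atom with exactly three heavy-atom neighbours.
Check the 16 heavy atoms by environment: 2× C (D1) → no; 3× C (D3) → match; 2× C (D2) → no; 1× c (aromatic, D3) → match; 5× c (aromatic, D2) → no; 1× O (D1) → no; 1× O (D2) → no; 1× N (D1) → no.
Summing the matching environments: 3 + 1 = 4 matching atoms.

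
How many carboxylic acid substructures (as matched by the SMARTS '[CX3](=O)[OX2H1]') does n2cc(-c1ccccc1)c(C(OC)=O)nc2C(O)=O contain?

[CX3](=O)[OX2H1] is the SMARTS for a carboxylic acid: an sp2 carbon double-bonded to O and single-bonded to an -OH oxygen.
Exactly one fragment in the molecule meets all constraints, giving 1 match.

1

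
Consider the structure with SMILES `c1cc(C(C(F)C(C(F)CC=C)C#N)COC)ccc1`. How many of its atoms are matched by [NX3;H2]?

0

The query [NX3;H2] means: aliphatic N with 3 total connections, two of them H — an -NH2 nitrogen (amine or amide).
Check the 20 heavy atoms by environment: 2× C (H2, X4) → no; 4× C (H1, X4) → no; 1× C (H0, X2) → no; 1× N (H0, X1) → no; 1× c (aromatic, H0, X3) → no; 5× c (aromatic, H1, X3) → no; 2× F (H0, X1) → no; 1× C (H1, X3) → no; 1× C (H2, X3) → no; 1× O (H0, X2) → no; 1× C (H3, X4) → no.
No environment satisfies the query, so 0 matching atoms.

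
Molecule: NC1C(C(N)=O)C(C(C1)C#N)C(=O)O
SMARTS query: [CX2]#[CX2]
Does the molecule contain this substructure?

No

The pattern [CX2]#[CX2] describes a carbon-carbon triple bond — an alkyne.
The closest candidate here is a nitrile (-C#N), but the triple bond is C#N, not C#C. No other fragment satisfies the full query, so there is no match.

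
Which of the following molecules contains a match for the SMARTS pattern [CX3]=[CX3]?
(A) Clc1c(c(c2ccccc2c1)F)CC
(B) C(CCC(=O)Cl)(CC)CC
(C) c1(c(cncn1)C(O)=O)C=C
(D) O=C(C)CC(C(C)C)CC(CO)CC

C

[CX3]=[CX3] describes a non-aromatic C=C double bond between two sp2 carbons (an alkene).
(A) has an ethyl group (-CH2CH3) but its C-C bond is a single bond between CX4 carbons, not CX3=CX3.
(B) has an ethyl group (-CH2CH3) but its C-C bond is a single bond between CX4 carbons, not CX3=CX3.
(C) contains a vinyl group (-CH=CH2), which satisfies every atom and bond constraint.
(D) has an ethyl group (-CH2CH3) but its C-C bond is a single bond between CX4 carbons, not CX3=CX3.
So the answer is (C).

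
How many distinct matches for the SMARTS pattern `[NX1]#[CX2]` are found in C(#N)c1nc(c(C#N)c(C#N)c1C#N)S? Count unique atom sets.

[NX1]#[CX2] is the SMARTS for a nitrile: a nitrogen triple-bonded to a two-connected carbon.
The molecule carries 4 separate instances of a nitrile (-C#N) meeting every constraint; each maps to a distinct set of atoms, giving 4 matches.

4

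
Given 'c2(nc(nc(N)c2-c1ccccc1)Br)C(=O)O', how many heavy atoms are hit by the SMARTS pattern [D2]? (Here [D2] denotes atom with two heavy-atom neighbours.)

7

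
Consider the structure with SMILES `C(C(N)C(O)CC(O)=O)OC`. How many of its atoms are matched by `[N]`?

1

The query [N] means: uppercase N matches aliphatic (non-aromatic) nitrogen only.
Check the 11 heavy atoms by environment: 6× C → no; 4× O → no; 1× N → match.
That gives 1 matching atom.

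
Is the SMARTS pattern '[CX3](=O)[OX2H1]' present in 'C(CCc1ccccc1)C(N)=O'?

The pattern [CX3](=O)[OX2H1] describes an sp2 carbon double-bonded to O and single-bonded to an -OH oxygen — a carboxylic acid.
The closest candidate here is a primary amide (-C(=O)NH2), but the carbonyl is bonded to N, not to an -OH oxygen. No other fragment satisfies the full query, so there is no match.

No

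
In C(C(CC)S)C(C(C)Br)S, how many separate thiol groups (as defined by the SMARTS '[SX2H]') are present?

[SX2H] is the SMARTS for a thiol: an aliphatic sulfur with two connections, one being H.
The molecule carries 2 separate instances of a thiol (-SH) meeting every constraint; each maps to a distinct set of atoms, giving 2 matches.

2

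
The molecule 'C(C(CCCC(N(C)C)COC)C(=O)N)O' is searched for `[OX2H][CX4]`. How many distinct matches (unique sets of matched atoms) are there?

[OX2H][CX4] is the SMARTS for an aliphatic alcohol: a hydroxyl oxygen bound to an sp3 (X4) carbon.
Exactly one fragment in the molecule meets all constraints, giving 1 match.

1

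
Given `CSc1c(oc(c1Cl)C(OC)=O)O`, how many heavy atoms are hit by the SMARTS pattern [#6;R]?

4

Check the 13 heavy atoms by environment: 1× o (aromatic, in 5-ring) → no; 4× c (aromatic, in 5-ring) → match; 1× Cl (acyclic) → no; 1× S (acyclic) → no; 3× C (acyclic) → no; 3× O (acyclic) → no.
That gives 4 matching atoms.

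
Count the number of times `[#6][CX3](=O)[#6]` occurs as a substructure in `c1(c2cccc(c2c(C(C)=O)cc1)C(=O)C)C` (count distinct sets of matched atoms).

2

[#6][CX3](=O)[#6] is the SMARTS for a ketone: a carbonyl carbon (no H) flanked by two carbons.
The molecule carries 2 separate instances of an acetyl/ketone group (-C(=O)CH3) meeting every constraint; each maps to a distinct set of atoms, giving 2 matches.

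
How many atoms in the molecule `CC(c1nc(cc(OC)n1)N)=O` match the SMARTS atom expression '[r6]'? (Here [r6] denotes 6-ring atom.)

6

The query [r6] means: r6 matches atoms in a six-membered ring.
Check the 12 heavy atoms by environment: 2× n (aromatic, in 6-ring) → match; 4× c (aromatic, in 6-ring) → match; 3× C (acyclic) → no; 2× O (acyclic) → no; 1× N (acyclic) → no.
Summing the matching environments: 2 + 4 = 6 matching atoms.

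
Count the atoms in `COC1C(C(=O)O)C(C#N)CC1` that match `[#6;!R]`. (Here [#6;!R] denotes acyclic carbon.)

Check the 12 heavy atoms by environment: 5× C (in 5-ring) → no; 3× C (acyclic) → match; 3× O (acyclic) → no; 1× N (acyclic) → no.
That gives 3 matching atoms.

3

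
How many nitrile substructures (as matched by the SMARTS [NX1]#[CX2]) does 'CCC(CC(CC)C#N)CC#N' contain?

2

[NX1]#[CX2] is the SMARTS for a nitrile: a nitrogen triple-bonded to a two-connected carbon.
The molecule carries 2 separate instances of a nitrile (-C#N) meeting every constraint; each maps to a distinct set of atoms, giving 2 matches.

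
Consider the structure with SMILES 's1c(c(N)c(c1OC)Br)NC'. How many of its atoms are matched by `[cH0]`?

The query [cH0] means: aromatic carbon with no attached hydrogen (substituted or ring-fusion).
Check the 11 heavy atoms by environment: 1× s (aromatic, H0) → no; 4× c (aromatic, H0) → match; 1× N (H2) → no; 1× O (H0) → no; 2× C (H3) → no; 1× N (H1) → no; 1× Br (H0) → no.
That gives 4 matching atoms.

4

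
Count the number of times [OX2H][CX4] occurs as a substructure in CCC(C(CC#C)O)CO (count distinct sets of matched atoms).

2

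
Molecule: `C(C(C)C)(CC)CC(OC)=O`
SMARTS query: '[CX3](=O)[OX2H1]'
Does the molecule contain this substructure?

No

The pattern [CX3](=O)[OX2H1] describes an sp2 carbon double-bonded to O and single-bonded to an -OH oxygen — a carboxylic acid.
The closest candidate here is a methyl-ester group (-C(=O)OCH3), but the singly-bonded O has no H (OX2H0, not OX2H1). No other fragment satisfies the full query, so there is no match.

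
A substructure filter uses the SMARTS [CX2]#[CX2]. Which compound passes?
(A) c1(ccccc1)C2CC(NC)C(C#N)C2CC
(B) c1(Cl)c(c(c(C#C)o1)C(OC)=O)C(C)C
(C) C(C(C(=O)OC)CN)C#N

B

[CX2]#[CX2] describes a carbon-carbon triple bond (an alkyne).
(A) has a nitrile (-C#N) but the triple bond is C#N, not C#C.
(B) contains an ethynyl group (-C#CH), which satisfies every atom and bond constraint.
(C) has a nitrile (-C#N) but the triple bond is C#N, not C#C.
So the answer is (B).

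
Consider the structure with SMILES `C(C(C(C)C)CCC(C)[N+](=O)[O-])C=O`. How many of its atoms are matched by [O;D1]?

The query [O;D1] means: aliphatic oxygen bonded to exactly one heavy atom.
Check the 14 heavy atoms by environment: 4× C (D2) → no; 3× C (D3) → no; 3× C (D1) → no; 1× N (charge +1, D3) → no; 1× O (charge -1, D1) → match; 2× O (D1) → match.
Summing the matching environments: 1 + 2 = 3 matching atoms.

3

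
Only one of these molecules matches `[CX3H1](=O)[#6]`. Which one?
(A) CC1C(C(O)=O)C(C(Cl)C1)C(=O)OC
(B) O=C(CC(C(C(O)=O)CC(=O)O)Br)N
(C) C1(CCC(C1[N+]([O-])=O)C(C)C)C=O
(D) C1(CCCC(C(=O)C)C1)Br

[CX3H1](=O)[#6] describes an sp2 carbon with one H, double-bonded to O and single-bonded to carbon (an aldehyde).
(A) has a carboxylic acid group (-C(=O)OH) but the carbonyl carbon has H0 and is bonded to O, not H1.
(B) has a carboxylic acid group (-C(=O)OH) but the carbonyl carbon has H0 and is bonded to O, not H1.
(C) contains an aldehyde (-CHO), which satisfies every atom and bond constraint.
(D) has an acetyl/ketone group (-C(=O)CH3) but the carbonyl carbon has H0 (two carbon neighbours), not H1.
So the answer is (C).

C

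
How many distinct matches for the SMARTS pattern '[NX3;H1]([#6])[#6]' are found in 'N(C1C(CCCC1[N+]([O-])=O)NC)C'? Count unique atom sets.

[NX3;H1]([#6])[#6] is the SMARTS for a secondary amine: a trivalent nitrogen with one H, bonded to two carbons.
The molecule carries 2 separate instances of an N-methylamino group (-NHCH3) meeting every constraint; each maps to a distinct set of atoms, giving 2 matches.

2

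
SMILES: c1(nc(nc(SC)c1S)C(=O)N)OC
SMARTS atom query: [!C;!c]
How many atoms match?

7

The query [!C;!c] means: neither aliphatic nor aromatic carbon — same as [!#6].
Check the 14 heavy atoms by environment: 2× n (aromatic) → match; 4× c (aromatic) → no; 2× O → match; 3× C → no; 2× S → match; 1× N → match.
Summing the matching environments: 2 + 2 + 2 + 1 = 7 matching atoms.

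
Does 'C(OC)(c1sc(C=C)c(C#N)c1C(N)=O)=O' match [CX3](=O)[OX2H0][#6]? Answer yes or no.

Yes

The pattern [CX3](=O)[OX2H0][#6] describes a carbonyl carbon bonded to an oxygen that is itself bonded to carbon (no H on that O) — an ester.
The molecule carries a methyl-ester group (-C(=O)OCH3), whose atoms satisfy every constraint of the query, so the pattern matches.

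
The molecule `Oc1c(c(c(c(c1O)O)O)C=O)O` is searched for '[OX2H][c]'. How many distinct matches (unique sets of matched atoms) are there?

5

[OX2H][c] is the SMARTS for a phenol: a hydroxyl oxygen attached to an aromatic carbon.
The molecule carries 5 separate instances of a hydroxyl group (-OH) meeting every constraint; each maps to a distinct set of atoms, giving 5 matches.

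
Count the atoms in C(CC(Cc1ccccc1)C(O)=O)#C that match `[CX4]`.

3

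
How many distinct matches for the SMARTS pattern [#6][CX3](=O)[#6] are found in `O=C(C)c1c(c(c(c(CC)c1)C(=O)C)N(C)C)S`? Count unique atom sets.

[#6][CX3](=O)[#6] is the SMARTS for a ketone: a carbonyl carbon (no H) flanked by two carbons.
The molecule carries 2 separate instances of an acetyl/ketone group (-C(=O)CH3) meeting every constraint; each maps to a distinct set of atoms, giving 2 matches.

2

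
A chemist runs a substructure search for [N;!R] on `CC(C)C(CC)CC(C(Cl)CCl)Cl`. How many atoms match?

0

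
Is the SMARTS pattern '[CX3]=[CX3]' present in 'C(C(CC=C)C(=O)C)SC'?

Yes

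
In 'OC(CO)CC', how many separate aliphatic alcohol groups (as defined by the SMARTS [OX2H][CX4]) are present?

[OX2H][CX4] is the SMARTS for an aliphatic alcohol: a hydroxyl oxygen bound to an sp3 (X4) carbon.
The molecule carries 2 separate instances of a hydroxyl group (-OH) meeting every constraint; each maps to a distinct set of atoms, giving 2 matches.

2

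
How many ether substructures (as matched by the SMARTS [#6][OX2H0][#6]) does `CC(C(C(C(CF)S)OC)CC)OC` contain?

2

[#6][OX2H0][#6] is the SMARTS for an ether: an aliphatic oxygen bridging two carbons with no H on the oxygen.
The molecule carries 2 separate instances of a methoxy ether (-OCH3) meeting every constraint; each maps to a distinct set of atoms, giving 2 matches.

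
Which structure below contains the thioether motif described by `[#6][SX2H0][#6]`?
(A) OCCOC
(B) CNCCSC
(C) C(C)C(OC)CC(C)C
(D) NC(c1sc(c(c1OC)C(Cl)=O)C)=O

[#6][SX2H0][#6] describes an aliphatic sulfur bridging two carbons with no H on the sulfur (a thioether).
(A) has a methoxy ether (-OCH3) but the bridging atom is O, not S.
(B) contains a methylthio ether (-SCH3), which satisfies every atom and bond constraint.
(C) has a methoxy ether (-OCH3) but the bridging atom is O, not S.
(D) has a methoxy ether (-OCH3) but the bridging atom is O, not S.
So the answer is (B).

B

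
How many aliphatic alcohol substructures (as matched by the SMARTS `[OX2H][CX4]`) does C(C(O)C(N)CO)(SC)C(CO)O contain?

4

[OX2H][CX4] is the SMARTS for an aliphatic alcohol: a hydroxyl oxygen bound to an sp3 (X4) carbon.
The molecule carries 4 separate instances of a hydroxyl group (-OH) meeting every constraint; each maps to a distinct set of atoms, giving 4 matches.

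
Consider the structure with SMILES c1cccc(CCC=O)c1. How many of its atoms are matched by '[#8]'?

Check the 10 heavy atoms by environment: 3× C → no; 6× c (aromatic) → no; 1× O → match.
That gives 1 matching atom.

1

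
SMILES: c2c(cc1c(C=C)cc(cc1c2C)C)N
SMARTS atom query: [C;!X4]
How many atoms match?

The query [C;!X4] means: aliphatic carbon that does not have four total connections.
Check the 15 heavy atoms by environment: 10× c (aromatic, X3) → no; 2× C (X4) → no; 2× C (X3) → match; 1× N (X3) → no.
That gives 2 matching atoms.

2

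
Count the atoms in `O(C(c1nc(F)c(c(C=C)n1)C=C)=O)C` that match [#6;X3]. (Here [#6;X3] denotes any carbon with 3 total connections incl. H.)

9

The query [#6;X3] means: any carbon (aromatic or not) with three total connections.
Check the 15 heavy atoms by environment: 2× n (aromatic, X2) → no; 4× c (aromatic, X3) → match; 5× C (X3) → match; 1× O (X1) → no; 1× O (X2) → no; 1× C (X4) → no; 1× F (X1) → no.
Summing the matching environments: 4 + 5 = 9 matching atoms.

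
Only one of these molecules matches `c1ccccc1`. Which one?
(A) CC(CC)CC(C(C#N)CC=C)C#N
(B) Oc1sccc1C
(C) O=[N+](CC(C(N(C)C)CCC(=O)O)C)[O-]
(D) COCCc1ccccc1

D

c1ccccc1 describes six aromatic carbons in a ring (a benzene ring).
(A) has a methyl group (-CH3) but no six-membered all-carbon aromatic ring is present.
(B) has a methyl group (-CH3) but no six-membered all-carbon aromatic ring is present.
(C) has a methyl group (-CH3) but no six-membered all-carbon aromatic ring is present.
(D) contains a phenyl ring, which satisfies every atom and bond constraint.
So the answer is (D).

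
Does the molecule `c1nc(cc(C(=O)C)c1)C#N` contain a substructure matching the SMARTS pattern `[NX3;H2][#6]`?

No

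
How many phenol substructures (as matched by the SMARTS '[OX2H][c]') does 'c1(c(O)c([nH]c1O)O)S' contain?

3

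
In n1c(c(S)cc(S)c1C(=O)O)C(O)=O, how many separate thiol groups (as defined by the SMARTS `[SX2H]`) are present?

[SX2H] is the SMARTS for a thiol: an aliphatic sulfur with two connections, one being H.
The molecule carries 2 separate instances of a thiol (-SH) meeting every constraint; each maps to a distinct set of atoms, giving 2 matches.

2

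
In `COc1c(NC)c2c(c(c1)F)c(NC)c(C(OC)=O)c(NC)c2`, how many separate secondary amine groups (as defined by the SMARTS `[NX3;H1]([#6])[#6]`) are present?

[NX3;H1]([#6])[#6] is the SMARTS for a secondary amine: a trivalent nitrogen with one H, bonded to two carbons.
The molecule carries 3 separate instances of an N-methylamino group (-NHCH3) meeting every constraint; each maps to a distinct set of atoms, giving 3 matches.

3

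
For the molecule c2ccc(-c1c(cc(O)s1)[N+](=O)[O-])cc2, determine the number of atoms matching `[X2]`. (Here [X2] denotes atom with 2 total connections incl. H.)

2

Check the 15 heavy atoms by environment: 1× s (aromatic, X2) → match; 10× c (aromatic, X3) → no; 1× N (charge +1, X3) → no; 1× O (charge -1, X1) → no; 1× O (X1) → no; 1× O (X2) → match.
Summing the matching environments: 1 + 1 = 2 matching atoms.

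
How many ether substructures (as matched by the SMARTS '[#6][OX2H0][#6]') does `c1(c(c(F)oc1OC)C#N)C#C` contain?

[#6][OX2H0][#6] is the SMARTS for an ether: an aliphatic oxygen bridging two carbons with no H on the oxygen.
Exactly one fragment in the molecule meets all constraints, giving 1 match.

1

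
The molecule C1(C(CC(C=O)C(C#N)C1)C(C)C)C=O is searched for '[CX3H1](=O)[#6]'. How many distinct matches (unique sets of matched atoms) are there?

2

[CX3H1](=O)[#6] is the SMARTS for an aldehyde: an sp2 carbon with one H, double-bonded to O and single-bonded to carbon.
The molecule carries 2 separate instances of an aldehyde (-CHO) meeting every constraint; each maps to a distinct set of atoms, giving 2 matches.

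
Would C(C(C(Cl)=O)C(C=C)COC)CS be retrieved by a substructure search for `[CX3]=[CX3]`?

The pattern [CX3]=[CX3] describes a non-aromatic C=C double bond between two sp2 carbons — an alkene.
The molecule carries a vinyl group (-CH=CH2), whose atoms satisfy every constraint of the query, so the pattern matches.

Yes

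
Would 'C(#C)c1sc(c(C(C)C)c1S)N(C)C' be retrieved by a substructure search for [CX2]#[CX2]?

Yes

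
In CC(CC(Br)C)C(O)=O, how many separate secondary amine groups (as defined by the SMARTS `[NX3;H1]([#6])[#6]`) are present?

0

[NX3;H1]([#6])[#6] is the SMARTS for a secondary amine: a trivalent nitrogen with one H, bonded to two carbons.
No fragment in the molecule satisfies every constraint, giving 0 matches.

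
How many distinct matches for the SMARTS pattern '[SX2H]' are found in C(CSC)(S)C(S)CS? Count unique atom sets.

3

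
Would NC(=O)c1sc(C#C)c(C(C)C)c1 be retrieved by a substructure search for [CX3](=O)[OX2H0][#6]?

The pattern [CX3](=O)[OX2H0][#6] describes a carbonyl carbon bonded to an oxygen that is itself bonded to carbon (no H on that O) — an ester.
The closest candidate here is a primary amide (-C(=O)NH2), but the carbonyl is bonded to N, not to an O-C linkage. No other fragment satisfies the full query, so there is no match.

No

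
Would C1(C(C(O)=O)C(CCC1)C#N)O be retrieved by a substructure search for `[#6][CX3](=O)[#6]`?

The pattern [#6][CX3](=O)[#6] describes a carbonyl carbon (no H) flanked by two carbons — a ketone.
The closest candidate here is a carboxylic acid group (-C(=O)OH), but one neighbour of the carbonyl carbon is O, not C. No other fragment satisfies the full query, so there is no match.

No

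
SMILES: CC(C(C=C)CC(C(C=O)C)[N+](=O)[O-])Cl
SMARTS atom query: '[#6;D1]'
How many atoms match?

3

Check the 15 heavy atoms by environment: 3× C (D1) → match; 4× C (D3) → no; 3× C (D2) → no; 2× O (D1) → no; 1× N (charge +1, D3) → no; 1× O (charge -1, D1) → no; 1× Cl (D1) → no.
That gives 3 matching atoms.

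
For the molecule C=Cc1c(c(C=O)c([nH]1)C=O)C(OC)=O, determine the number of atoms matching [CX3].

The query [CX3] means: C with X3: aliphatic carbon with exactly 3 total connections.
Check the 15 heavy atoms by environment: 1× n (aromatic, X3) → no; 4× c (aromatic, X3) → no; 5× C (X3) → match; 3× O (X1) → no; 1× O (X2) → no; 1× C (X4) → no.
That gives 5 matching atoms.

5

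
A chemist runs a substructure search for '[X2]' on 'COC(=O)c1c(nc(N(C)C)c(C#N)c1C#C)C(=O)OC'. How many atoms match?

The query [X2] means: any atom with exactly two total connections (bonds + H).
Check the 21 heavy atoms by environment: 1× n (aromatic, X2) → match; 5× c (aromatic, X3) → no; 1× N (X3) → no; 4× C (X4) → no; 3× C (X2) → match; 1× N (X1) → no; 2× C (X3) → no; 2× O (X1) → no; 2× O (X2) → match.
Summing the matching environments: 1 + 3 + 2 = 6 matching atoms.

6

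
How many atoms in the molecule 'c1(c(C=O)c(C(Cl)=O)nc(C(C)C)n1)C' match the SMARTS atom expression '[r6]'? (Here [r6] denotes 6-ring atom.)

6

The query [r6] means: r6 matches atoms in a six-membered ring.
Check the 15 heavy atoms by environment: 2× n (aromatic, in 6-ring) → match; 4× c (aromatic, in 6-ring) → match; 6× C (acyclic) → no; 2× O (acyclic) → no; 1× Cl (acyclic) → no.
Summing the matching environments: 2 + 4 = 6 matching atoms.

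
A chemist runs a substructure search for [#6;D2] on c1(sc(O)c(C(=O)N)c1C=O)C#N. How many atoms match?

2

Check the 13 heavy atoms by environment: 1× s (aromatic, D2) → no; 4× c (aromatic, D3) → no; 2× C (D2) → match; 2× N (D1) → no; 3× O (D1) → no; 1× C (D3) → no.
That gives 2 matching atoms.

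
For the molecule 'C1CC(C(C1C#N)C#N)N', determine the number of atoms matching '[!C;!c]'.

Check the 10 heavy atoms by environment: 7× C → no; 3× N → match.
That gives 3 matching atoms.

3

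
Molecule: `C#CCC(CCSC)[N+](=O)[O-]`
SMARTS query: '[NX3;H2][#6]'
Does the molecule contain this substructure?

No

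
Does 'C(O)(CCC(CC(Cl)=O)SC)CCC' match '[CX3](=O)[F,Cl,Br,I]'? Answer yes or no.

The pattern [CX3](=O)[F,Cl,Br,I] describes a carbonyl carbon bonded to a halogen — an acyl halide.
The molecule carries an acyl chloride (-C(=O)Cl), whose atoms satisfy every constraint of the query, so the pattern matches.

Yes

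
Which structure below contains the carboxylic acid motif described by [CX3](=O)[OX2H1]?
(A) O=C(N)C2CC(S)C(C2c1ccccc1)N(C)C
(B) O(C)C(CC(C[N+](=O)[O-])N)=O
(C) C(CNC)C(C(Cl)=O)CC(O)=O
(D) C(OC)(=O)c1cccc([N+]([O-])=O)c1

C

[CX3](=O)[OX2H1] describes an sp2 carbon double-bonded to O and single-bonded to an -OH oxygen (a carboxylic acid).
(A) has a primary amide (-C(=O)NH2) but the carbonyl is bonded to N, not to an -OH oxygen.
(B) has a methyl-ester group (-C(=O)OCH3) but the singly-bonded O has no H (OX2H0, not OX2H1).
(C) contains a carboxylic acid group (-C(=O)OH), which satisfies every atom and bond constraint.
(D) has a methyl-ester group (-C(=O)OCH3) but the singly-bonded O has no H (OX2H0, not OX2H1).
So the answer is (C).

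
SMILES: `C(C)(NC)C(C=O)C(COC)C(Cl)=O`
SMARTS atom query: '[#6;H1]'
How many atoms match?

4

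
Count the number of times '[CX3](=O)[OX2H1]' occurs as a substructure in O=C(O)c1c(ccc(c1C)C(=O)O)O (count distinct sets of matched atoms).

2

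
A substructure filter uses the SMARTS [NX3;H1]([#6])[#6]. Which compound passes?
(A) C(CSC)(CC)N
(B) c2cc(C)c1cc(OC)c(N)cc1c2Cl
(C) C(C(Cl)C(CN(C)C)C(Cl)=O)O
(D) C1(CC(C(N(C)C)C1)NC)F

D

[NX3;H1]([#6])[#6] describes a trivalent nitrogen with one H, bonded to two carbons (a secondary amine).
(A) has a primary amino group (-NH2) but the nitrogen has H2 and only one carbon neighbour.
(B) has a primary amino group (-NH2) but the nitrogen has H2 and only one carbon neighbour.
(C) has a dimethylamino group (-N(CH3)2) but the nitrogen has H0, not H1.
(D) contains an N-methylamino group (-NHCH3), which satisfies every atom and bond constraint.
So the answer is (D).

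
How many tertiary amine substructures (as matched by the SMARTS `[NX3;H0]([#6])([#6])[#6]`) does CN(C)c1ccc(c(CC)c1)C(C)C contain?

1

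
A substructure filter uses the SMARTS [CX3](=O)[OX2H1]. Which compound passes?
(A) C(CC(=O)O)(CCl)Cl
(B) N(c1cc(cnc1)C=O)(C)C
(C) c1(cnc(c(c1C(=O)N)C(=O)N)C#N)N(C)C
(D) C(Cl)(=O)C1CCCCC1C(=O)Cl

[CX3](=O)[OX2H1] describes an sp2 carbon double-bonded to O and single-bonded to an -OH oxygen (a carboxylic acid).
(A) contains a carboxylic acid group (-C(=O)OH), which satisfies every atom and bond constraint.
(B) has an aldehyde (-CHO) but there is no singly-bonded oxygen on the carbonyl carbon.
(C) has a primary amide (-C(=O)NH2) but the carbonyl is bonded to N, not to an -OH oxygen.
(D) has an acyl chloride (-C(=O)Cl) but the carbonyl is bonded to Cl, not to an -OH oxygen.
So the answer is (A).

A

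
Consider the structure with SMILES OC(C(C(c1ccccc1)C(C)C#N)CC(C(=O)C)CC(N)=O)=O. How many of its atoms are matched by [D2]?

The query [D2] means: atom with exactly two heavy-atom neighbours.
Check the 24 heavy atoms by environment: 2× C (D1) → no; 7× C (D3) → no; 3× C (D2) → match; 4× O (D1) → no; 2× N (D1) → no; 1× c (aromatic, D3) → no; 5× c (aromatic, D2) → match.
Summing the matching environments: 3 + 5 = 8 matching atoms.

8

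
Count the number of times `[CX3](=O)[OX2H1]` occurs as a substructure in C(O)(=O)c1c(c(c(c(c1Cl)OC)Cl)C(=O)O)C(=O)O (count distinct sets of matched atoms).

3

[CX3](=O)[OX2H1] is the SMARTS for a carboxylic acid: an sp2 carbon double-bonded to O and single-bonded to an -OH oxygen.
The molecule carries 3 separate instances of a carboxylic acid group (-C(=O)OH) meeting every constraint; each maps to a distinct set of atoms, giving 3 matches.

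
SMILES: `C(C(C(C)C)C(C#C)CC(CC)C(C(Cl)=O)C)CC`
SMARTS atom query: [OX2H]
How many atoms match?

0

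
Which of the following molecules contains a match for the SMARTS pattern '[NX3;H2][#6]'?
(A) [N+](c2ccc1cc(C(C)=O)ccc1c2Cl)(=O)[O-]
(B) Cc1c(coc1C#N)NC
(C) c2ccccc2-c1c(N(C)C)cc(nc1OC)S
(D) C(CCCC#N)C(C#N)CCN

[NX3;H2][#6] describes a trivalent nitrogen with two H attached to carbon (a primary amine).
(A) has a nitro group (-[N+](=O)[O-]) but the nitrogen is [N+] with no H, not NX3H2.
(B) has an N-methylamino group (-NHCH3) but the nitrogen bears two carbons and only one H (H1), not H2.
(C) has a dimethylamino group (-N(CH3)2) but the nitrogen has H0, not H2.
(D) contains a primary amino group (-NH2), which satisfies every atom and bond constraint.
So the answer is (D).

D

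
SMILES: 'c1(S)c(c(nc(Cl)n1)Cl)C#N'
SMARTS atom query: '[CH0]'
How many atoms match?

1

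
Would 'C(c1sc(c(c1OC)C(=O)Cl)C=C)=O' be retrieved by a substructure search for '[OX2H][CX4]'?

The pattern [OX2H][CX4] describes a hydroxyl oxygen bound to an sp3 (X4) carbon — an aliphatic alcohol.
The closest candidate here is a methoxy ether (-OCH3), but the oxygen has H0 (ether), not H1. No other fragment satisfies the full query, so there is no match.

No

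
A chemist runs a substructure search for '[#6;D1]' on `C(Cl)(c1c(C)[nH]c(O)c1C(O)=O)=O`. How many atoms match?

1

Check the 13 heavy atoms by environment: 1× n (aromatic, D2) → no; 4× c (aromatic, D3) → no; 2× C (D3) → no; 4× O (D1) → no; 1× Cl (D1) → no; 1× C (D1) → match.
That gives 1 matching atom.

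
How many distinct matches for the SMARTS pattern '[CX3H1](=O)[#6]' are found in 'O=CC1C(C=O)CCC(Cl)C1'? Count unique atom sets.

[CX3H1](=O)[#6] is the SMARTS for an aldehyde: an sp2 carbon with one H, double-bonded to O and single-bonded to carbon.
The molecule carries 2 separate instances of an aldehyde (-CHO) meeting every constraint; each maps to a distinct set of atoms, giving 2 matches.

2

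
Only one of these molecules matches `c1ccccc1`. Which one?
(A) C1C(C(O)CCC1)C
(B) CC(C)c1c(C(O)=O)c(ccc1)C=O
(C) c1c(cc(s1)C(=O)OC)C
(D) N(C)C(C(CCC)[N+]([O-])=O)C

c1ccccc1 describes six aromatic carbons in a ring (a benzene ring).
(A) has a methyl group (-CH3) but no six-membered all-carbon aromatic ring is present.
(B) contains the required atom environment, so the pattern matches.
(C) has a methyl group (-CH3) but no six-membered all-carbon aromatic ring is present.
(D) has a methyl group (-CH3) but no six-membered all-carbon aromatic ring is present.
So the answer is (B).

B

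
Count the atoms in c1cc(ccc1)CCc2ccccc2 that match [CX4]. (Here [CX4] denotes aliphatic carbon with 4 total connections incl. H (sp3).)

2

The query [CX4] means: C with X4: aliphatic carbon with exactly 4 total connections (bonds + H).
Check the 14 heavy atoms by environment: 2× C (X4) → match; 12× c (aromatic, X3) → no.
That gives 2 matching atoms.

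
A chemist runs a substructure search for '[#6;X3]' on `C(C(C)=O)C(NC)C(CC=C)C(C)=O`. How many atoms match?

The query [#6;X3] means: any carbon (aromatic or not) with three total connections.
Check the 14 heavy atoms by environment: 7× C (X4) → no; 4× C (X3) → match; 2× O (X1) → no; 1× N (X3) → no.
That gives 4 matching atoms.

4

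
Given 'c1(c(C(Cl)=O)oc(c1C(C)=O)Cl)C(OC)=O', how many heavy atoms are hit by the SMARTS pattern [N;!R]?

0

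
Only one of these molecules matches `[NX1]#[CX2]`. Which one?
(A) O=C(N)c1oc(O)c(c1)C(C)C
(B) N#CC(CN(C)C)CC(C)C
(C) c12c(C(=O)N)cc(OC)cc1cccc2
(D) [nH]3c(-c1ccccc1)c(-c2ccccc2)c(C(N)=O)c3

B

[NX1]#[CX2] describes a nitrogen triple-bonded to a two-connected carbon (a nitrile).
(A) has a primary amide (-C(=O)NH2) but the nitrogen is NX3, not NX1.
(B) contains a nitrile (-C#N), which satisfies every atom and bond constraint.
(C) has a primary amide (-C(=O)NH2) but the nitrogen is NX3, not NX1.
(D) has a primary amide (-C(=O)NH2) but the nitrogen is NX3, not NX1.
So the answer is (B).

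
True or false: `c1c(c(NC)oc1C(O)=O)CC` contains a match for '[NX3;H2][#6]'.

False

The pattern [NX3;H2][#6] describes a trivalent nitrogen with two H attached to carbon — a primary amine.
The closest candidate here is an N-methylamino group (-NHCH3), but the nitrogen bears two carbons and only one H (H1), not H2. No other fragment satisfies the full query, so there is no match.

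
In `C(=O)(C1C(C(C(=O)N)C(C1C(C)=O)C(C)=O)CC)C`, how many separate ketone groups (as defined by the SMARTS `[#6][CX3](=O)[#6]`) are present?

3

[#6][CX3](=O)[#6] is the SMARTS for a ketone: a carbonyl carbon (no H) flanked by two carbons.
The molecule carries 3 separate instances of an acetyl/ketone group (-C(=O)CH3) meeting every constraint; each maps to a distinct set of atoms, giving 3 matches.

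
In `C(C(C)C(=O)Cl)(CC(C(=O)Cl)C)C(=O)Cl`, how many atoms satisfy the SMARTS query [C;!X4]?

3

The query [C;!X4] means: aliphatic carbon that does not have four total connections.
Check the 15 heavy atoms by environment: 6× C (X4) → no; 3× C (X3) → match; 3× O (X1) → no; 3× Cl (X1) → no.
That gives 3 matching atoms.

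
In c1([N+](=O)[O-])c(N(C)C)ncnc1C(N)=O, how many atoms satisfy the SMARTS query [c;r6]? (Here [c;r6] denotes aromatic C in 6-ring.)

4

The query [c;r6] means: aromatic carbon that belongs to a six-membered ring.
Check the 15 heavy atoms by environment: 2× n (aromatic, in 6-ring) → no; 4× c (aromatic, in 6-ring) → match; 1× N (charge +1, acyclic) → no; 1× O (charge -1, acyclic) → no; 2× O (acyclic) → no; 2× N (acyclic) → no; 3× C (acyclic) → no.
That gives 4 matching atoms.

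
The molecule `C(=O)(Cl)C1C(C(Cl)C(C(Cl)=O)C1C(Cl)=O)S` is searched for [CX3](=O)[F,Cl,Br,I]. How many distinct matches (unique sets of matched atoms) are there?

3

[CX3](=O)[F,Cl,Br,I] is the SMARTS for an acyl halide: a carbonyl carbon bonded to a halogen.
The molecule carries 3 separate instances of an acyl chloride (-C(=O)Cl) meeting every constraint; each maps to a distinct set of atoms, giving 3 matches.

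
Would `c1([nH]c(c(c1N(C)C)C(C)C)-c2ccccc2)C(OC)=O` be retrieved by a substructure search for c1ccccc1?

The pattern c1ccccc1 describes six aromatic carbons in a ring — a benzene ring.
The molecule carries a phenyl ring, whose atoms satisfy every constraint of the query, so the pattern matches.

Yes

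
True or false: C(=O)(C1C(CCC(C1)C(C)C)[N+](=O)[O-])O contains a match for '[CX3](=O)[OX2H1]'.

The pattern [CX3](=O)[OX2H1] describes an sp2 carbon double-bonded to O and single-bonded to an -OH oxygen — a carboxylic acid.
The molecule carries a carboxylic acid group (-C(=O)OH), whose atoms satisfy every constraint of the query, so the pattern matches.

True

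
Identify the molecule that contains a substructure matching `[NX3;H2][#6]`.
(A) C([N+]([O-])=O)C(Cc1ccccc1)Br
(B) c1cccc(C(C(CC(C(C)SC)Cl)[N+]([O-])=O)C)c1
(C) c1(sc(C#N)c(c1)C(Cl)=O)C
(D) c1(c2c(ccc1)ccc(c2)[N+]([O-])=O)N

[NX3;H2][#6] describes a trivalent nitrogen with two H attached to carbon (a primary amine).
(A) has a nitro group (-[N+](=O)[O-]) but the nitrogen is [N+] with no H, not NX3H2.
(B) has a nitro group (-[N+](=O)[O-]) but the nitrogen is [N+] with no H, not NX3H2.
(C) has a nitrile (-C#N) but the nitrogen is NX1 (triple-bonded), not NX3 with two H.
(D) contains a primary amino group (-NH2), which satisfies every atom and bond constraint.
So the answer is (D).

D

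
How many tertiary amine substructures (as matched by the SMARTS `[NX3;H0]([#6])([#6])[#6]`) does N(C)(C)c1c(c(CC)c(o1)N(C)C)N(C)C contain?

3

[NX3;H0]([#6])([#6])[#6] is the SMARTS for a tertiary amine: a trivalent nitrogen with no H, bonded to three carbons.
The molecule carries 3 separate instances of a dimethylamino group (-N(CH3)2) meeting every constraint; each maps to a distinct set of atoms, giving 3 matches.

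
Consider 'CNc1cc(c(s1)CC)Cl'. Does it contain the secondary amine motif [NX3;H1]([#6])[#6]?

Yes

The pattern [NX3;H1]([#6])[#6] describes a trivalent nitrogen with one H, bonded to two carbons — a secondary amine.
The molecule carries an N-methylamino group (-NHCH3), whose atoms satisfy every constraint of the query, so the pattern matches.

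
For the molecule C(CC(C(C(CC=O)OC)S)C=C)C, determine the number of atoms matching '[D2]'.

6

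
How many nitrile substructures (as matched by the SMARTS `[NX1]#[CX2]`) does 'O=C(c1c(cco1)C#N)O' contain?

1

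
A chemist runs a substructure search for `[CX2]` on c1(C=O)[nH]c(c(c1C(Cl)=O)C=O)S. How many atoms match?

0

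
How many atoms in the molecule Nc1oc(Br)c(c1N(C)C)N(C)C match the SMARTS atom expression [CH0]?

0

The query [CH0] means: aliphatic carbon with no attached hydrogen.
Check the 13 heavy atoms by environment: 1× o (aromatic, H0) → no; 4× c (aromatic, H0) → no; 1× N (H2) → no; 2× N (H0) → no; 4× C (H3) → no; 1× Br (H0) → no.
No environment satisfies the query, so 0 matching atoms.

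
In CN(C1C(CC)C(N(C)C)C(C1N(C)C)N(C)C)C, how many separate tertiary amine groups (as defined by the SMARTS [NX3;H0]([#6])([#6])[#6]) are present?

[NX3;H0]([#6])([#6])[#6] is the SMARTS for a tertiary amine: a trivalent nitrogen with no H, bonded to three carbons.
The molecule carries 4 separate instances of a dimethylamino group (-N(CH3)2) meeting every constraint; each maps to a distinct set of atoms, giving 4 matches.

4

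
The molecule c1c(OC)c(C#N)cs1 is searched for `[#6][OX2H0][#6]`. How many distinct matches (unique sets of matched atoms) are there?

[#6][OX2H0][#6] is the SMARTS for an ether: an aliphatic oxygen bridging two carbons with no H on the oxygen.
Exactly one fragment in the molecule meets all constraints, giving 1 match.

1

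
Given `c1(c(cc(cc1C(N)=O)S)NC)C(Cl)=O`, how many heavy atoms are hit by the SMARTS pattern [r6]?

The query [r6] means: r6 matches atoms in a six-membered ring.
Check the 15 heavy atoms by environment: 6× c (aromatic, in 6-ring) → match; 3× C (acyclic) → no; 2× O (acyclic) → no; 2× N (acyclic) → no; 1× S (acyclic) → no; 1× Cl (acyclic) → no.
That gives 6 matching atoms.

6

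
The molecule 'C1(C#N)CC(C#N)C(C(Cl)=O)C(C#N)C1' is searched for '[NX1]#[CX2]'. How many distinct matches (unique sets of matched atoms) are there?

3

[NX1]#[CX2] is the SMARTS for a nitrile: a nitrogen triple-bonded to a two-connected carbon.
The molecule carries 3 separate instances of a nitrile (-C#N) meeting every constraint; each maps to a distinct set of atoms, giving 3 matches.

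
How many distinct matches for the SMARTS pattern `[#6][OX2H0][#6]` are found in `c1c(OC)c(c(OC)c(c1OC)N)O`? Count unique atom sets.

[#6][OX2H0][#6] is the SMARTS for an ether: an aliphatic oxygen bridging two carbons with no H on the oxygen.
The molecule carries 3 separate instances of a methoxy ether (-OCH3) meeting every constraint; each maps to a distinct set of atoms, giving 3 matches.

3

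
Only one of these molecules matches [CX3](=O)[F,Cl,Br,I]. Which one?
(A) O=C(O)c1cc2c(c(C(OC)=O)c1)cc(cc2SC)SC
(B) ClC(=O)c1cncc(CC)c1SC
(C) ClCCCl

B

[CX3](=O)[F,Cl,Br,I] describes a carbonyl carbon bonded to a halogen (an acyl halide).
(A) has a carboxylic acid group (-C(=O)OH) but the carbonyl is bonded to -OH, not to a halogen.
(B) contains an acyl chloride (-C(=O)Cl), which satisfies every atom and bond constraint.
(C) has a chloro substituent but the Cl is not on a carbonyl carbon.
So the answer is (B).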